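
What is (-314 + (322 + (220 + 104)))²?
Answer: 110224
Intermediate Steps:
(-314 + (322 + (220 + 104)))² = (-314 + (322 + 324))² = (-314 + 646)² = 332² = 110224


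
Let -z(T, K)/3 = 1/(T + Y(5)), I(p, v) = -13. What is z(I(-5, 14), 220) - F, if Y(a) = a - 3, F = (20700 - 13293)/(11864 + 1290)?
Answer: -42015/144694 ≈ -0.29037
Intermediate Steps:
F = 7407/13154 ≈ 0.56310
Y(a) = -3 + a
z(T, K) = -3/(2 + T) (z(T, K) = -3/(T + (-3 + 5)) = -3/(T + 2) = -3/(2 + T))
z(I(-5, 14), 220) - F = -3/(2 - 13) - 1*7407/13154 = -3/(-11) - 7407/13154 = -3*(-1/11) - 7407/13154 = 3/11 - 7407/13154 = -42015/144694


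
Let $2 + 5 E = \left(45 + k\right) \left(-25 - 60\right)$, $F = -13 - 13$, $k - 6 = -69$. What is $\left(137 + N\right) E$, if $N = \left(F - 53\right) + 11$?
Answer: $\frac{105432}{5} \approx 21086.0$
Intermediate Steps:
$k = -63$ ($k = 6 - 69 = -63$)
$F = -26$
$E = \frac{1528}{5}$ ($E = - \frac{2}{5} + \frac{\left(45 - 63\right) \left(-25 - 60\right)}{5} = - \frac{2}{5} + \frac{\left(-18\right) \left(-85\right)}{5} = - \frac{2}{5} + \frac{1}{5} \cdot 1530 = - \frac{2}{5} + 306 = \frac{1528}{5} \approx 305.6$)
$N = -68$ ($N = \left(-26 - 53\right) + 11 = -79 + 11 = -68$)
$\left(137 + N\right) E = \left(137 - 68\right) \frac{1528}{5} = 69 \cdot \frac{1528}{5} = \frac{105432}{5}$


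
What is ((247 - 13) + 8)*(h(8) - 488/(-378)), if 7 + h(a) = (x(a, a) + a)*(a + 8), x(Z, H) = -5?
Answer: 1934306/189 ≈ 10234.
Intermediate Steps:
h(a) = -7 + (-5 + a)*(8 + a) (h(a) = -7 + (-5 + a)*(a + 8) = -7 + (-5 + a)*(8 + a))
((247 - 13) + 8)*(h(8) - 488/(-378)) = ((247 - 13) + 8)*((-47 + 8**2 + 3*8) - 488/(-378)) = (234 + 8)*((-47 + 64 + 24) - 488*(-1/378)) = 242*(41 + 244/189) = 242*(7993/189) = 1934306/189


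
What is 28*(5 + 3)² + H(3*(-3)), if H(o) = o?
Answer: 1783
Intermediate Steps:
28*(5 + 3)² + H(3*(-3)) = 28*(5 + 3)² + 3*(-3) = 28*8² - 9 = 28*64 - 9 = 1792 - 9 = 1783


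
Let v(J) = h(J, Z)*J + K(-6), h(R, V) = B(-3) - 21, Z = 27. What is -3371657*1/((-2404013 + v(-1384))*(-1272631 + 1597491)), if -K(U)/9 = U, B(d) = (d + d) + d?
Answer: 3371657/767461933540 ≈ 4.3933e-6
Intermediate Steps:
B(d) = 3*d (B(d) = 2*d + d = 3*d)
h(R, V) = -30 (h(R, V) = 3*(-3) - 21 = -9 - 21 = -30)
K(U) = -9*U
v(J) = 54 - 30*J (v(J) = -30*J - 9*(-6) = -30*J + 54 = 54 - 30*J)
-3371657*1/((-2404013 + v(-1384))*(-1272631 + 1597491)) = -3371657*1/((-2404013 + (54 - 30*(-1384)))*(-1272631 + 1597491)) = -3371657*1/(324860*(-2404013 + (54 + 41520))) = -3371657*1/(324860*(-2404013 + 41574)) = -3371657/((-2362439*324860)) = -3371657/(-767461933540) = -3371657*(-1/767461933540) = 3371657/767461933540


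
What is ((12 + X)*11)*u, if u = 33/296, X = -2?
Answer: 1815/148 ≈ 12.264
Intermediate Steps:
u = 33/296 (u = 33*(1/296) = 33/296 ≈ 0.11149)
((12 + X)*11)*u = ((12 - 2)*11)*(33/296) = (10*11)*(33/296) = 110*(33/296) = 1815/148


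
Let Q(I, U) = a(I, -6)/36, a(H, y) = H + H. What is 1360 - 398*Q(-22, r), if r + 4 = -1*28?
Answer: 16618/9 ≈ 1846.4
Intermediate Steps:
a(H, y) = 2*H
r = -32 (r = -4 - 1*28 = -4 - 28 = -32)
Q(I, U) = I/18 (Q(I, U) = (2*I)/36 = (2*I)*(1/36) = I/18)
1360 - 398*Q(-22, r) = 1360 - 199*(-22)/9 = 1360 - 398*(-11/9) = 1360 + 4378/9 = 16618/9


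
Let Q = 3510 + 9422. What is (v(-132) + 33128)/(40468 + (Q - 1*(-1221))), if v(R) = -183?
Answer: 32945/54621 ≈ 0.60316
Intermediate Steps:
Q = 12932
(v(-132) + 33128)/(40468 + (Q - 1*(-1221))) = (-183 + 33128)/(40468 + (12932 - 1*(-1221))) = 32945/(40468 + (12932 + 1221)) = 32945/(40468 + 14153) = 32945/54621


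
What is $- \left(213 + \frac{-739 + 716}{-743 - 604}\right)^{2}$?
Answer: $- \frac{82331120356}{1814409} \approx -45376.0$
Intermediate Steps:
$- \left(213 + \frac{-739 + 716}{-743 - 604}\right)^{2} = - \left(213 - \frac{23}{-1347}\right)^{2} = - \left(213 - - \frac{23}{1347}\right)^{2} = - \left(213 + \frac{23}{1347}\right)^{2} = - \left(\frac{286934}{1347}\right)^{2} = \left(-1\right) \frac{82331120356}{1814409} = - \frac{82331120356}{1814409}$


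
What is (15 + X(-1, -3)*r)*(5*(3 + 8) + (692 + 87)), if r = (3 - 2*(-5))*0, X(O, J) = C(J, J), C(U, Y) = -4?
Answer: 12510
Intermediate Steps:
X(O, J) = -4
r = 0 (r = (3 + 10)*0 = 13*0 = 0)
(15 + X(-1, -3)*r)*(5*(3 + 8) + (692 + 87)) = (15 - 4*0)*(5*(3 + 8) + (692 + 87)) = (15 + 0)*(5*11 + 779) = 15*(55 + 779) = 15*834 = 12510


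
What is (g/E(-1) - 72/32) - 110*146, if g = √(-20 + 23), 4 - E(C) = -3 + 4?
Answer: -64249/4 + √3/3 ≈ -16062.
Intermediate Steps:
E(C) = 3 (E(C) = 4 - (-3 + 4) = 4 - 1*1 = 4 - 1 = 3)
g = √3 ≈ 1.7320
(g/E(-1) - 72/32) - 110*146 = (√3/3 - 72/32) - 110*146 = (√3*(⅓) - 72*1/32) - 16060 = (√3/3 - 9/4) - 16060 = (-9/4 + √3/3) - 16060 = -64249/4 + √3/3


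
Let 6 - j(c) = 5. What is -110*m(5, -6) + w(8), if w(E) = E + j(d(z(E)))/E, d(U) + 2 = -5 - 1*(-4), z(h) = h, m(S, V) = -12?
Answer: 10625/8 ≈ 1328.1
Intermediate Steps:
d(U) = -3 (d(U) = -2 + (-5 - 1*(-4)) = -2 + (-5 + 4) = -2 - 1 = -3)
j(c) = 1 (j(c) = 6 - 1*5 = 6 - 5 = 1)
w(E) = E + 1/E
-110*m(5, -6) + w(8) = -110*(-12) + (8 + 1/8) = 1320 + (8 + ⅛) = 1320 + 65/8 = 10625/8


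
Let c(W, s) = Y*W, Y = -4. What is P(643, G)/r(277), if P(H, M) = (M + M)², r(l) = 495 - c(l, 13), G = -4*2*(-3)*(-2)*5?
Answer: 230400/1603 ≈ 143.73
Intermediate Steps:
G = -240 (G = -(-24)*(-2)*5 = -4*12*5 = -48*5 = -240)
c(W, s) = -4*W
r(l) = 495 + 4*l (r(l) = 495 - (-4)*l = 495 + 4*l)
P(H, M) = 4*M² (P(H, M) = (2*M)² = 4*M²)
P(643, G)/r(277) = (4*(-240)²)/(495 + 4*277) = (4*57600)/(495 + 1108) = 230400/1603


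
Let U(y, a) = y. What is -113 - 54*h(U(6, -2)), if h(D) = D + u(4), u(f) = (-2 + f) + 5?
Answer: -815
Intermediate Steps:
u(f) = 3 + f
h(D) = 7 + D (h(D) = D + (3 + 4) = D + 7 = 7 + D)
-113 - 54*h(U(6, -2)) = -113 - 54*(7 + 6) = -113 - 54*13 = -113 - 702 = -815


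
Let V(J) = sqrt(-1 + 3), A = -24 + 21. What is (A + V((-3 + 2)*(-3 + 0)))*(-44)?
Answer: 132 - 44*sqrt(2) ≈ 69.775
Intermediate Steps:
A = -3
V(J) = sqrt(2)
(A + V((-3 + 2)*(-3 + 0)))*(-44) = (-3 + sqrt(2))*(-44) = 132 - 44*sqrt(2)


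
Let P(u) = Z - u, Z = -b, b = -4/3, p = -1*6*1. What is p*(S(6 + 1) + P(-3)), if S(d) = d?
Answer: -68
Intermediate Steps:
p = -6 (p = -6*1 = -6)
b = -4/3 (b = -4*1/3 = -4/3 ≈ -1.3333)
Z = 4/3 (Z = -1*(-4/3) = 4/3 ≈ 1.3333)
P(u) = 4/3 - u
p*(S(6 + 1) + P(-3)) = -6*((6 + 1) + (4/3 - 1*(-3))) = -6*(7 + (4/3 + 3)) = -6*(7 + 13/3) = -6*34/3 = -68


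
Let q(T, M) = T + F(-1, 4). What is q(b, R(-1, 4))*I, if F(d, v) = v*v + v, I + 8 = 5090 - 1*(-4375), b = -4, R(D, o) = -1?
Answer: 151312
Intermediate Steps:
I = 9457 (I = -8 + (5090 - 1*(-4375)) = -8 + (5090 + 4375) = -8 + 9465 = 9457)
F(d, v) = v + v² (F(d, v) = v² + v = v + v²)
q(T, M) = 20 + T (q(T, M) = T + 4*(1 + 4) = T + 4*5 = T + 20 = 20 + T)
q(b, R(-1, 4))*I = (20 - 4)*9457 = 16*9457 = 151312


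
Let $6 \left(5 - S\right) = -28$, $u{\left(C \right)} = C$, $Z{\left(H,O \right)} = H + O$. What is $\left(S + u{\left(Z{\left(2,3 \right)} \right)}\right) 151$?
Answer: $\frac{6644}{3} \approx 2214.7$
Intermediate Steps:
$S = \frac{29}{3}$ ($S = 5 - - \frac{14}{3} = 5 + \frac{14}{3} = \frac{29}{3} \approx 9.6667$)
$\left(S + u{\left(Z{\left(2,3 \right)} \right)}\right) 151 = \left(\frac{29}{3} + \left(2 + 3\right)\right) 151 = \left(\frac{29}{3} + 5\right) 151 = \frac{44}{3} \cdot 151 = \frac{6644}{3}$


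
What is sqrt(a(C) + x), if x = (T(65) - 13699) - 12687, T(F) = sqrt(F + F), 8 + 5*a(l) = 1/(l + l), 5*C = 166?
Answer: sqrt(-18178415565 + 688900*sqrt(130))/830 ≈ 162.41*I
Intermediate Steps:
C = 166/5 (C = (1/5)*166 = 166/5 ≈ 33.200)
a(l) = -8/5 + 1/(10*l) (a(l) = -8/5 + 1/(5*(l + l)) = -8/5 + 1/(5*((2*l))) = -8/5 + (1/(2*l))/5 = -8/5 + 1/(10*l))
T(F) = sqrt(2)*sqrt(F) (T(F) = sqrt(2*F) = sqrt(2)*sqrt(F))
x = -26386 + sqrt(130) (x = (sqrt(2)*sqrt(65) - 13699) - 12687 = (sqrt(130) - 13699) - 12687 = (-13699 + sqrt(130)) - 12687 = -26386 + sqrt(130) ≈ -26375.)
sqrt(a(C) + x) = sqrt((1 - 16*166/5)/(10*(166/5)) + (-26386 + sqrt(130))) = sqrt((1/10)*(5/166)*(1 - 2656/5) + (-26386 + sqrt(130))) = sqrt((1/10)*(5/166)*(-2651/5) + (-26386 + sqrt(130))) = sqrt(-2651/1660 + (-26386 + sqrt(130))) = sqrt(-43803411/1660 + sqrt(130))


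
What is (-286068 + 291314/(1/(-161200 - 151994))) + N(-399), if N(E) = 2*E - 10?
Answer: -91238083792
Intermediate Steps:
N(E) = -10 + 2*E
(-286068 + 291314/(1/(-161200 - 151994))) + N(-399) = (-286068 + 291314/(1/(-161200 - 151994))) + (-10 + 2*(-399)) = (-286068 + 291314/(1/(-313194))) + (-10 - 798) = (-286068 + 291314/(-1/313194)) - 808 = (-286068 + 291314*(-313194)) - 808 = (-286068 - 91237796916) - 808 = -91238082984 - 808 = -91238083792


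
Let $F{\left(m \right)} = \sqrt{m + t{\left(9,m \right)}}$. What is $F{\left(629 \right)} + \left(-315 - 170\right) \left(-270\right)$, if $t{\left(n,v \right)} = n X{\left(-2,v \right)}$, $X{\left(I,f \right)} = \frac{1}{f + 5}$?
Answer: $130950 + \frac{\sqrt{252836030}}{634} \approx 1.3098 \cdot 10^{5}$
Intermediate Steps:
$X{\left(I,f \right)} = \frac{1}{5 + f}$
$t{\left(n,v \right)} = \frac{n}{5 + v}$
$F{\left(m \right)} = \sqrt{m + \frac{9}{5 + m}}$
$F{\left(629 \right)} + \left(-315 - 170\right) \left(-270\right) = \sqrt{\frac{9 + 629 \left(5 + 629\right)}{5 + 629}} + \left(-315 - 170\right) \left(-270\right) = \sqrt{\frac{9 + 629 \cdot 634}{634}} - -130950 = \sqrt{\frac{9 + 398786}{634}} + 130950 = \sqrt{\frac{1}{634} \cdot 398795} + 130950 = \sqrt{\frac{398795}{634}} + 130950 = \frac{\sqrt{252836030}}{634} + 130950 = 130950 + \frac{\sqrt{252836030}}{634}$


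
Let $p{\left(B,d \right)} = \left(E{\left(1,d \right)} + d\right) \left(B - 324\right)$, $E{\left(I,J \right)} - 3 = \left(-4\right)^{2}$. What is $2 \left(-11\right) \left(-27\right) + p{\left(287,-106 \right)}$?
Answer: $3813$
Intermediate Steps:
$E{\left(I,J \right)} = 19$ ($E{\left(I,J \right)} = 3 + \left(-4\right)^{2} = 3 + 16 = 19$)
$p{\left(B,d \right)} = \left(-324 + B\right) \left(19 + d\right)$ ($p{\left(B,d \right)} = \left(19 + d\right) \left(B - 324\right) = \left(19 + d\right) \left(-324 + B\right) = \left(-324 + B\right) \left(19 + d\right)$)
$2 \left(-11\right) \left(-27\right) + p{\left(287,-106 \right)} = 2 \left(-11\right) \left(-27\right) + \left(-6156 - -34344 + 19 \cdot 287 + 287 \left(-106\right)\right) = \left(-22\right) \left(-27\right) + \left(-6156 + 34344 + 5453 - 30422\right) = 594 + 3219 = 3813$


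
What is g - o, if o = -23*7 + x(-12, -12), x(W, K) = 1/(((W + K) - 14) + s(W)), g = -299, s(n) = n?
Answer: -6899/50 ≈ -137.98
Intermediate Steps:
x(W, K) = 1/(-14 + K + 2*W) (x(W, K) = 1/(((W + K) - 14) + W) = 1/(((K + W) - 14) + W) = 1/((-14 + K + W) + W) = 1/(-14 + K + 2*W))
o = -8051/50 (o = -23*7 + 1/(-14 - 12 + 2*(-12)) = -161 + 1/(-14 - 12 - 24) = -161 + 1/(-50) = -161 - 1/50 = -8051/50 ≈ -161.02)
g - o = -299 - 1*(-8051/50) = -299 + 8051/50 = -6899/50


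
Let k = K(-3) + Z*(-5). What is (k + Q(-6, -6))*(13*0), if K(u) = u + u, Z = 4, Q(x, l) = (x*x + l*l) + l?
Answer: 0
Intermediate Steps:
Q(x, l) = l + l² + x² (Q(x, l) = (x² + l²) + l = (l² + x²) + l = l + l² + x²)
K(u) = 2*u
k = -26 (k = 2*(-3) + 4*(-5) = -6 - 20 = -26)
(k + Q(-6, -6))*(13*0) = (-26 + (-6 + (-6)² + (-6)²))*(13*0) = (-26 + (-6 + 36 + 36))*0 = (-26 + 66)*0 = 40*0 = 0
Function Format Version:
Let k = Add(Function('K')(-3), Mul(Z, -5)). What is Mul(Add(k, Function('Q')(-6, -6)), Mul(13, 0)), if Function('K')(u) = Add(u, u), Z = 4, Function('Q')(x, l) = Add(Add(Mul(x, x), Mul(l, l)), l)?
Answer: 0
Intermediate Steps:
Function('Q')(x, l) = Add(l, Pow(l, 2), Pow(x, 2)) (Function('Q')(x, l) = Add(Add(Pow(x, 2), Pow(l, 2)), l) = Add(Add(Pow(l, 2), Pow(x, 2)), l) = Add(l, Pow(l, 2), Pow(x, 2)))
Function('K')(u) = Mul(2, u)
k = -26 (k = Add(Mul(2, -3), Mul(4, -5)) = Add(-6, -20) = -26)
Mul(Add(k, Function('Q')(-6, -6)), Mul(13, 0)) = Mul(Add(-26, Add(-6, Pow(-6, 2), Pow(-6, 2))), Mul(13, 0)) = Mul(Add(-26, Add(-6, 36, 36)), 0) = Mul(Add(-26, 66), 0) = Mul(40, 0) = 0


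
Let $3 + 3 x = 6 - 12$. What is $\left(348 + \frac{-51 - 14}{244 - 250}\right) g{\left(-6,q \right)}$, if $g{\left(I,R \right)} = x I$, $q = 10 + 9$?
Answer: $6459$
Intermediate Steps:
$x = -3$ ($x = -1 + \frac{6 - 12}{3} = -1 + \frac{1}{3} \left(-6\right) = -1 - 2 = -3$)
$q = 19$
$g{\left(I,R \right)} = - 3 I$
$\left(348 + \frac{-51 - 14}{244 - 250}\right) g{\left(-6,q \right)} = \left(348 + \frac{-51 - 14}{244 - 250}\right) \left(\left(-3\right) \left(-6\right)\right) = \left(348 - \frac{65}{-6}\right) 18 = \left(348 - - \frac{65}{6}\right) 18 = \left(348 + \frac{65}{6}\right) 18 = \frac{2153}{6} \cdot 18 = 6459$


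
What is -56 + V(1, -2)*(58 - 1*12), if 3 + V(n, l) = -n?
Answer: -240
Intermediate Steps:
V(n, l) = -3 - n
-56 + V(1, -2)*(58 - 1*12) = -56 + (-3 - 1*1)*(58 - 1*12) = -56 + (-3 - 1)*(58 - 12) = -56 - 4*46 = -56 - 184 = -240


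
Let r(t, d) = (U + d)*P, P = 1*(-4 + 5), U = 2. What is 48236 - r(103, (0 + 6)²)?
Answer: 48198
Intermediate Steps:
P = 1 (P = 1*1 = 1)
r(t, d) = 2 + d (r(t, d) = (2 + d)*1 = 2 + d)
48236 - r(103, (0 + 6)²) = 48236 - (2 + (0 + 6)²) = 48236 - (2 + 6²) = 48236 - (2 + 36) = 48236 - 1*38 = 48236 - 38 = 48198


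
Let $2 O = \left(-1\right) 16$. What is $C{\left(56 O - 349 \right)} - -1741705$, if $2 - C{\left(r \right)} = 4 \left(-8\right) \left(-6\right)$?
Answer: $1741515$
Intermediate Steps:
$O = -8$ ($O = \frac{\left(-1\right) 16}{2} = \frac{1}{2} \left(-16\right) = -8$)
$C{\left(r \right)} = -190$ ($C{\left(r \right)} = 2 - 4 \left(-8\right) \left(-6\right) = 2 - \left(-32\right) \left(-6\right) = 2 - 192 = -190$)
$C{\left(56 O - 349 \right)} - -1741705 = -190 - -1741705 = -190 + 1741705 = 1741515$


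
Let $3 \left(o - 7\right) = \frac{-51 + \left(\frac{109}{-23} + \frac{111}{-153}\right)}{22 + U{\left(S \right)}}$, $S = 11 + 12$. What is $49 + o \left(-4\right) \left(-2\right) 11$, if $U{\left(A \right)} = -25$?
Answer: $\frac{12848909}{10557} \approx 1217.1$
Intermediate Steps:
$S = 23$
$o = \frac{140132}{10557}$ ($o = 7 + \frac{\left(-51 + \left(\frac{109}{-23} + \frac{111}{-153}\right)\right) \frac{1}{22 - 25}}{3} = 7 + \frac{\left(-51 + \left(109 \left(- \frac{1}{23}\right) + 111 \left(- \frac{1}{153}\right)\right)\right) \frac{1}{-3}}{3} = 7 + \frac{\left(-51 - \frac{6410}{1173}\right) \left(- \frac{1}{3}\right)}{3} = 7 + \frac{\left(- \frac{66233}{1173}\right) \left(- \frac{1}{3}\right)}{3} = 7 + \frac{1}{3} \cdot \frac{66233}{3519} = 7 + \frac{66233}{10557} = \frac{140132}{10557} \approx 13.274$)
$49 + o \left(-4\right) \left(-2\right) 11 = 49 + \frac{140132 \left(-4\right) \left(-2\right) 11}{10557} = 49 + \frac{140132 \cdot 8 \cdot 11}{10557} = 49 + \frac{140132}{10557} \cdot 88 = 49 + \frac{12331616}{10557} = \frac{12848909}{10557}$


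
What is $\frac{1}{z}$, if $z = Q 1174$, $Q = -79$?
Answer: $- \frac{1}{92746} \approx -1.0782 \cdot 10^{-5}$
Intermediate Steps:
$z = -92746$ ($z = \left(-79\right) 1174 = -92746$)
$\frac{1}{z} = \frac{1}{-92746} = - \frac{1}{92746}$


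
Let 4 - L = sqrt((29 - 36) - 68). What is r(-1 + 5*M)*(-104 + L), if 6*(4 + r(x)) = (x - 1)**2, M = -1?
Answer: -1250/3 - 125*I*sqrt(3)/6 ≈ -416.67 - 36.084*I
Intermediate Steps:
r(x) = -4 + (-1 + x)**2/6 (r(x) = -4 + (x - 1)**2/6 = -4 + (-1 + x)**2/6)
L = 4 - 5*I*sqrt(3) (L = 4 - sqrt((29 - 36) - 68) = 4 - sqrt(-7 - 68) = 4 - sqrt(-75) = 4 - 5*I*sqrt(3) ≈ 4.0 - 8.6602*I)
r(-1 + 5*M)*(-104 + L) = (-4 + (-1 + (-1 + 5*(-1)))**2/6)*(-104 + (4 - 5*I*sqrt(3))) = (-4 + (-1 + (-1 - 5))**2/6)*(-100 - 5*I*sqrt(3)) = (-4 + (-1 - 6)**2/6)*(-100 - 5*I*sqrt(3)) = (-4 + (1/6)*(-7)**2)*(-100 - 5*I*sqrt(3)) = (-4 + (1/6)*49)*(-100 - 5*I*sqrt(3)) = (-4 + 49/6)*(-100 - 5*I*sqrt(3)) = 25*(-100 - 5*I*sqrt(3))/6 = -1250/3 - 125*I*sqrt(3)/6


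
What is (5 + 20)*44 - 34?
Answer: 1066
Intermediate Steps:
(5 + 20)*44 - 34 = 25*44 - 34 = 1100 - 34 = 1066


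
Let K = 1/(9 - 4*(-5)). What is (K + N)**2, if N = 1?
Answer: 900/841 ≈ 1.0702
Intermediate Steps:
K = 1/29 (K = 1/(9 + 20) = 1/29 ≈ 0.034483)
(K + N)**2 = (1/29 + 1)**2 = (30/29)**2 = 900/841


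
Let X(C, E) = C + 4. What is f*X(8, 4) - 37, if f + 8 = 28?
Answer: 203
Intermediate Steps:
f = 20 (f = -8 + 28 = 20)
X(C, E) = 4 + C
f*X(8, 4) - 37 = 20*(4 + 8) - 37 = 20*12 - 37 = 240 - 37 = 203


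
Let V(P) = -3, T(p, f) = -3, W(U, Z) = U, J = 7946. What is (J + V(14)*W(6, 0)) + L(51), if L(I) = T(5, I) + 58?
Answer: 7983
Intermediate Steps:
L(I) = 55 (L(I) = -3 + 58 = 55)
(J + V(14)*W(6, 0)) + L(51) = (7946 - 3*6) + 55 = (7946 - 18) + 55 = 7928 + 55 = 7983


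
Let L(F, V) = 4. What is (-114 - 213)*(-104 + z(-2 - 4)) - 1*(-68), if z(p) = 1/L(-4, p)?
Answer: 135977/4 ≈ 33994.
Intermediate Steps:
z(p) = ¼ (z(p) = 1/4 = ¼)
(-114 - 213)*(-104 + z(-2 - 4)) - 1*(-68) = (-114 - 213)*(-104 + ¼) - 1*(-68) = -327*(-415/4) + 68 = 135705/4 + 68 = 135977/4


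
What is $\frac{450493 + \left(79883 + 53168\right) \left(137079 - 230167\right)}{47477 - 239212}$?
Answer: $\frac{2477000199}{38347} \approx 64594.0$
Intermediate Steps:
$\frac{450493 + \left(79883 + 53168\right) \left(137079 - 230167\right)}{47477 - 239212} = \frac{450493 + 133051 \left(-93088\right)}{-191735} = \left(450493 - 12385451488\right) \left(- \frac{1}{191735}\right) = \left(-12385000995\right) \left(- \frac{1}{191735}\right) = \frac{2477000199}{38347}$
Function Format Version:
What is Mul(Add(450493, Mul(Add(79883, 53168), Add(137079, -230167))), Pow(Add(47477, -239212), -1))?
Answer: Rational(2477000199, 38347) ≈ 64594.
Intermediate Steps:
Mul(Add(450493, Mul(Add(79883, 53168), Add(137079, -230167))), Pow(Add(47477, -239212), -1)) = Mul(Add(450493, Mul(133051, -93088)), Pow(-191735, -1)) = Mul(Add(450493, -12385451488), Rational(-1, 191735)) = Mul(-12385000995, Rational(-1, 191735)) = Rational(2477000199, 38347)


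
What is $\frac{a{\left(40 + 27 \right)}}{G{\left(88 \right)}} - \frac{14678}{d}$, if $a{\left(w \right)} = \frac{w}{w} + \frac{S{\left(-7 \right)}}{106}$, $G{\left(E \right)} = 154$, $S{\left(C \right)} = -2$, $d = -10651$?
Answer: $\frac{60177844}{43466731} \approx 1.3845$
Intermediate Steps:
$a{\left(w \right)} = \frac{52}{53}$ ($a{\left(w \right)} = \frac{w}{w} - \frac{2}{106} = 1 - \frac{1}{53} = \frac{52}{53}$)
$\frac{a{\left(40 + 27 \right)}}{G{\left(88 \right)}} - \frac{14678}{d} = \frac{52}{53 \cdot 154} - \frac{14678}{-10651} = \frac{52}{53} \cdot \frac{1}{154} - - \frac{14678}{10651} = \frac{26}{4081} + \frac{14678}{10651} = \frac{60177844}{43466731}$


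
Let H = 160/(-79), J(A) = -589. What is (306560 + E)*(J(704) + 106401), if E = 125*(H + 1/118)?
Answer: 151067908528670/4661 ≈ 3.2411e+10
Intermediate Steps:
H = -160/79 (H = 160*(-1/79) = -160/79 ≈ -2.0253)
E = -2350125/9322 (E = 125*(-160/79 + 1/118) = 125*(-18801/9322) = -2350125/9322 ≈ -252.11)
(306560 + E)*(J(704) + 106401) = (306560 - 2350125/9322)*(-589 + 106401) = (2855402195/9322)*105812 = 151067908528670/4661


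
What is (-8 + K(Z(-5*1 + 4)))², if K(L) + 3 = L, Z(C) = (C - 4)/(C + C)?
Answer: 289/4 ≈ 72.250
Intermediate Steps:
Z(C) = (-4 + C)/(2*C) (Z(C) = (-4 + C)/((2*C)) = (-4 + C)*(1/(2*C)) = (-4 + C)/(2*C))
K(L) = -3 + L
(-8 + K(Z(-5*1 + 4)))² = (-8 + (-3 + (-4 + (-5*1 + 4))/(2*(-5*1 + 4))))² = (-8 + (-3 + (-4 + (-5 + 4))/(2*(-5 + 4))))² = (-8 + (-3 + (½)*(-4 - 1)/(-1)))² = (-8 + (-3 + (½)*(-1)*(-5)))² = (-8 + (-3 + 5/2))² = (-8 - ½)² = (-17/2)² = 289/4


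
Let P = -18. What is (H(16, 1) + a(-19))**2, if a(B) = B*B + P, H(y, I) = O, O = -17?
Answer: 106276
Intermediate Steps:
H(y, I) = -17
a(B) = -18 + B**2 (a(B) = B*B - 18 = B**2 - 18 = -18 + B**2)
(H(16, 1) + a(-19))**2 = (-17 + (-18 + (-19)**2))**2 = (-17 + (-18 + 361))**2 = (-17 + 343)**2 = 326**2 = 106276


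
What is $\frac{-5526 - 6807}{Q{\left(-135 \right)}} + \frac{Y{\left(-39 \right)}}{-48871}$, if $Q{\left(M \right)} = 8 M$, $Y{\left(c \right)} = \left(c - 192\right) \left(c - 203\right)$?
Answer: $\frac{180783961}{17593560} \approx 10.276$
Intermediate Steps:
$Y{\left(c \right)} = \left(-203 + c\right) \left(-192 + c\right)$ ($Y{\left(c \right)} = \left(-192 + c\right) \left(-203 + c\right) = \left(-203 + c\right) \left(-192 + c\right)$)
$\frac{-5526 - 6807}{Q{\left(-135 \right)}} + \frac{Y{\left(-39 \right)}}{-48871} = \frac{-5526 - 6807}{8 \left(-135\right)} + \frac{38976 + \left(-39\right)^{2} - -15405}{-48871} = - \frac{12333}{-1080} + \left(38976 + 1521 + 15405\right) \left(- \frac{1}{48871}\right) = \left(-12333\right) \left(- \frac{1}{1080}\right) + 55902 \left(- \frac{1}{48871}\right) = \frac{4111}{360} - \frac{55902}{48871} = \frac{180783961}{17593560}$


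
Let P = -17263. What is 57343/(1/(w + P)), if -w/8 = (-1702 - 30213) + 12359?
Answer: 7981285455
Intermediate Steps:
w = 156448 (w = -8*((-1702 - 30213) + 12359) = -8*(-31915 + 12359) = -8*(-19556) = 156448)
57343/(1/(w + P)) = 57343/(1/(156448 - 17263)) = 57343/(1/139185) = 57343*139185 = 7981285455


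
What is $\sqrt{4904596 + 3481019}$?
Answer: $21 \sqrt{19015} \approx 2895.8$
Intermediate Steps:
$\sqrt{4904596 + 3481019} = \sqrt{8385615} = 21 \sqrt{19015}$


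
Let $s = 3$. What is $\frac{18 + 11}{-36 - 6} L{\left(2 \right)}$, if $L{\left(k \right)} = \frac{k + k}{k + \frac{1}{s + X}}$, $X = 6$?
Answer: $- \frac{174}{133} \approx -1.3083$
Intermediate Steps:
$L{\left(k \right)} = \frac{2 k}{\frac{1}{9} + k}$ ($L{\left(k \right)} = \frac{k + k}{k + \frac{1}{3 + 6}} = \frac{2 k}{k + \frac{1}{9}} = \frac{2 k}{\frac{1}{9} + k}$)
$\frac{18 + 11}{-36 - 6} L{\left(2 \right)} = \frac{18 + 11}{-36 - 6} \cdot 18 \cdot 2 \frac{1}{1 + 9 \cdot 2} = \frac{29}{-42} \cdot 18 \cdot 2 \frac{1}{1 + 18} = 29 \left(- \frac{1}{42}\right) 18 \cdot 2 \cdot \frac{1}{19} = - \frac{29 \cdot 18 \cdot 2 \cdot \frac{1}{19}}{42} = \left(- \frac{29}{42}\right) \frac{36}{19} = - \frac{174}{133}$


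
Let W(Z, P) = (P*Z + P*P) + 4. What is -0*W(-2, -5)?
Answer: 0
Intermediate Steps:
W(Z, P) = 4 + P² + P*Z (W(Z, P) = (P*Z + P²) + 4 = (P² + P*Z) + 4 = 4 + P² + P*Z)
-0*W(-2, -5) = -0*(4 + (-5)² - 5*(-2)) = -0*(4 + 25 + 10) = -0*39 = -119*0 = 0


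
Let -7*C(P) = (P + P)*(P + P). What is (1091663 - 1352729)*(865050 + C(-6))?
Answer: -1580808409596/7 ≈ -2.2583e+11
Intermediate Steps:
C(P) = -4*P²/7 (C(P) = -(P + P)*(P + P)/7 = -2*P*2*P/7 = -4*P²/7)
(1091663 - 1352729)*(865050 + C(-6)) = (1091663 - 1352729)*(865050 - 4/7*(-6)²) = -261066*(865050 - 4/7*36) = -261066*(865050 - 144/7) = -261066*6055206/7 = -1580808409596/7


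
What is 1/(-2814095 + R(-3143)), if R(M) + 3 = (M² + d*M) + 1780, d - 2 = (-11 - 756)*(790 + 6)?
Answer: 1/1925961921 ≈ 5.1922e-10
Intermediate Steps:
d = -610530 (d = 2 + (-11 - 756)*(790 + 6) = 2 - 767*796 = 2 - 610532 = -610530)
R(M) = 1777 + M² - 610530*M (R(M) = -3 + ((M² - 610530*M) + 1780) = -3 + (1780 + M² - 610530*M) = 1777 + M² - 610530*M)
1/(-2814095 + R(-3143)) = 1/(-2814095 + (1777 + (-3143)² - 610530*(-3143))) = 1/(-2814095 + (1777 + 9878449 + 1918895790)) = 1/(-2814095 + 1928776016) = 1/1925961921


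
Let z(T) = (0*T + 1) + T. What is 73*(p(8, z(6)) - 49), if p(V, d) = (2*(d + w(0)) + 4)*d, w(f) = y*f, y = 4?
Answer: 5621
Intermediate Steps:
w(f) = 4*f
z(T) = 1 + T (z(T) = (0 + 1) + T = 1 + T)
p(V, d) = d*(4 + 2*d) (p(V, d) = (2*(d + 4*0) + 4)*d = (2*(d + 0) + 4)*d = (2*d + 4)*d = (4 + 2*d)*d = d*(4 + 2*d))
73*(p(8, z(6)) - 49) = 73*(2*(1 + 6)*(2 + (1 + 6)) - 49) = 73*(2*7*(2 + 7) - 49) = 73*(2*7*9 - 49) = 73*(126 - 49) = 73*77 = 5621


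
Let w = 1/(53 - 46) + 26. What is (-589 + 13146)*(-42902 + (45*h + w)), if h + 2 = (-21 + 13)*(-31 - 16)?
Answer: -2289404797/7 ≈ -3.2706e+8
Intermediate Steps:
w = 183/7 (w = 1/7 + 26 = 183/7 ≈ 26.143)
h = 374 (h = -2 + (-21 + 13)*(-31 - 16) = -2 - 8*(-47) = -2 + 376 = 374)
(-589 + 13146)*(-42902 + (45*h + w)) = (-589 + 13146)*(-42902 + (45*374 + 183/7)) = 12557*(-42902 + (16830 + 183/7)) = 12557*(-42902 + 117993/7) = 12557*(-182321/7) = -2289404797/7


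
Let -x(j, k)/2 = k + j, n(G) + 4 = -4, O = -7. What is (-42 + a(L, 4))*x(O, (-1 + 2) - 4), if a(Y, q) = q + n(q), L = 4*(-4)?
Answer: -920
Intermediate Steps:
n(G) = -8 (n(G) = -4 - 4 = -8)
L = -16
a(Y, q) = -8 + q (a(Y, q) = q - 8 = -8 + q)
x(j, k) = -2*j - 2*k (x(j, k) = -2*(k + j) = -2*(j + k) = -2*j - 2*k)
(-42 + a(L, 4))*x(O, (-1 + 2) - 4) = (-42 + (-8 + 4))*(-2*(-7) - 2*((-1 + 2) - 4)) = (-42 - 4)*(14 - 2*(1 - 4)) = -46*(14 - 2*(-3)) = -46*(14 + 6) = -46*20 = -920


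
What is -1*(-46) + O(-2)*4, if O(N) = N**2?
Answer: 62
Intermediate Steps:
-1*(-46) + O(-2)*4 = -1*(-46) + (-2)**2*4 = 46 + 4*4 = 46 + 16 = 62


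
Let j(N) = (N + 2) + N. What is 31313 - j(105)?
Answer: 31101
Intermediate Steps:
j(N) = 2 + 2*N (j(N) = (2 + N) + N = 2 + 2*N)
31313 - j(105) = 31313 - (2 + 2*105) = 31313 - (2 + 210) = 31313 - 1*212 = 31313 - 212 = 31101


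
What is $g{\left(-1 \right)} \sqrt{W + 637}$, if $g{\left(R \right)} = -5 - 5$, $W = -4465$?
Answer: $- 20 i \sqrt{957} \approx - 618.71 i$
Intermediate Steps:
$g{\left(R \right)} = -10$ ($g{\left(R \right)} = -5 - 5 = -10$)
$g{\left(-1 \right)} \sqrt{W + 637} = - 10 \sqrt{-4465 + 637} = - 10 \sqrt{-3828} = - 10 \cdot 2 i \sqrt{957} = - 20 i \sqrt{957}$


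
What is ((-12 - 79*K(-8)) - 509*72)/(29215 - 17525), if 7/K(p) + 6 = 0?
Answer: -219407/70140 ≈ -3.1281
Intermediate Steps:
K(p) = -7/6 (K(p) = 7/(-6 + 0) = 7/(-6) = 7*(-1/6) = -7/6)
((-12 - 79*K(-8)) - 509*72)/(29215 - 17525) = ((-12 - 79*(-7/6)) - 509*72)/(29215 - 17525) = ((-12 + 553/6) - 36648)/11690 = (481/6 - 36648)*(1/11690) = -219407/6*1/11690 = -219407/70140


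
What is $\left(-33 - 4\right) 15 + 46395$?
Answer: $45840$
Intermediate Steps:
$\left(-33 - 4\right) 15 + 46395 = \left(-37\right) 15 + 46395 = -555 + 46395 = 45840$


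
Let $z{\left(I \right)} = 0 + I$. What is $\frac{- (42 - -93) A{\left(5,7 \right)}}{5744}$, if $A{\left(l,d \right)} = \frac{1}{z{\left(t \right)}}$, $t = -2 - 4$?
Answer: $\frac{45}{11488} \approx 0.0039171$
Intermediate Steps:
$t = -6$
$z{\left(I \right)} = I$
$A{\left(l,d \right)} = - \frac{1}{6}$ ($A{\left(l,d \right)} = \frac{1}{-6} = - \frac{1}{6}$)
$\frac{- (42 - -93) A{\left(5,7 \right)}}{5744} = \frac{- (42 - -93) \left(- \frac{1}{6}\right)}{5744} = - (42 + 93) \left(- \frac{1}{6}\right) \frac{1}{5744} = \left(-1\right) 135 \left(- \frac{1}{6}\right) \frac{1}{5744} = \left(-135\right) \left(- \frac{1}{6}\right) \frac{1}{5744} = \frac{45}{2} \cdot \frac{1}{5744} = \frac{45}{11488}$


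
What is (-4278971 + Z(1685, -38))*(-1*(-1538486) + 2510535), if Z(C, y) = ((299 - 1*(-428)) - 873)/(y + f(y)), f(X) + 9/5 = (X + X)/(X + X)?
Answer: -1680585935534262/97 ≈ -1.7326e+13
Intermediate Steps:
f(X) = -⅘ (f(X) = -9/5 + (X + X)/(X + X) = -9/5 + (2*X)/((2*X)) = -9/5 + (2*X)*(1/(2*X)) = -9/5 + 1 = -⅘)
Z(C, y) = -146/(-⅘ + y) (Z(C, y) = ((299 - 1*(-428)) - 873)/(y - ⅘) = ((299 + 428) - 873)/(-⅘ + y) = (727 - 873)/(-⅘ + y) = -146/(-⅘ + y))
(-4278971 + Z(1685, -38))*(-1*(-1538486) + 2510535) = (-4278971 - 730/(-4 + 5*(-38)))*(-1*(-1538486) + 2510535) = (-4278971 - 730/(-4 - 190))*(1538486 + 2510535) = (-4278971 - 730/(-194))*4049021 = (-4278971 - 730*(-1/194))*4049021 = (-4278971 + 365/97)*4049021 = -415059822/97*4049021 = -1680585935534262/97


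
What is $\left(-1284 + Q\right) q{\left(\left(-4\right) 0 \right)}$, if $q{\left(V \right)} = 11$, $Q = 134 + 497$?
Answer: $-7183$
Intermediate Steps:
$Q = 631$
$\left(-1284 + Q\right) q{\left(\left(-4\right) 0 \right)} = \left(-1284 + 631\right) 11 = \left(-653\right) 11 = -7183$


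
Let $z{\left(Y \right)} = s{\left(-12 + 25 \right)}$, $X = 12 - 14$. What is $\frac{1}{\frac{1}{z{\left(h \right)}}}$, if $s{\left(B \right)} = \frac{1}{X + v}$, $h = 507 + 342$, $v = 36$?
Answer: $\frac{1}{34} \approx 0.029412$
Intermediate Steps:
$X = -2$
$h = 849$
$s{\left(B \right)} = \frac{1}{34}$ ($s{\left(B \right)} = \frac{1}{-2 + 36} = \frac{1}{34}$)
$z{\left(Y \right)} = \frac{1}{34}$
$\frac{1}{\frac{1}{z{\left(h \right)}}} = \frac{1}{\frac{1}{\frac{1}{34}}} = \frac{1}{34}$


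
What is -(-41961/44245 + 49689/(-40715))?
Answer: 781386384/360287035 ≈ 2.1688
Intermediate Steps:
-(-41961/44245 + 49689/(-40715)) = -(-41961*1/44245 + 49689*(-1/40715)) = -(-41961/44245 - 49689/40715) = -1*(-781386384/360287035) = 781386384/360287035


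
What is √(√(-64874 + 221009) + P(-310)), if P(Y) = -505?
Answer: √(-505 + √156135) ≈ 10.481*I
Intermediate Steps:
√(√(-64874 + 221009) + P(-310)) = √(√(-64874 + 221009) - 505) = √(√156135 - 505) = √(-505 + √156135)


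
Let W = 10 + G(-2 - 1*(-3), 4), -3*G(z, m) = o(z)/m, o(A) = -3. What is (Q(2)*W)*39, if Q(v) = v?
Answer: 1599/2 ≈ 799.50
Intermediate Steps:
G(z, m) = 1/m (G(z, m) = -(-1)/m = 1/m)
W = 41/4 (W = 10 + 1/4 = 10 + ¼ = 41/4 ≈ 10.250)
(Q(2)*W)*39 = (2*(41/4))*39 = (41/2)*39 = 1599/2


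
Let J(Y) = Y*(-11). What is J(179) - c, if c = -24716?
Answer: 22747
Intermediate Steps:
J(Y) = -11*Y
J(179) - c = -11*179 - 1*(-24716) = -1969 + 24716 = 22747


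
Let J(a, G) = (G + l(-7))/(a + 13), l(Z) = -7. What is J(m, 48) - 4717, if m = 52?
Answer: -306564/65 ≈ -4716.4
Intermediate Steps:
J(a, G) = (-7 + G)/(13 + a) (J(a, G) = (G - 7)/(a + 13) = (-7 + G)/(13 + a))
J(m, 48) - 4717 = (-7 + 48)/(13 + 52) - 4717 = 41/65 - 4717 = -306564/65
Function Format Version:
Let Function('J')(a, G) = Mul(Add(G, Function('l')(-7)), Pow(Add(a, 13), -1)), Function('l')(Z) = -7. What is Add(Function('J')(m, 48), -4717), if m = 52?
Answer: Rational(-306564, 65) ≈ -4716.4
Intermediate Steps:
Function('J')(a, G) = Mul(Pow(Add(13, a), -1), Add(-7, G)) (Function('J')(a, G) = Mul(Add(G, -7), Pow(Add(a, 13), -1)) = Mul(Add(-7, G), Pow(Add(13, a), -1)) = Mul(Pow(Add(13, a), -1), Add(-7, G)))
Add(Function('J')(m, 48), -4717) = Add(Mul(Pow(Add(13, 52), -1), Add(-7, 48)), -4717) = Add(Mul(Pow(65, -1), 41), -4717) = Add(Mul(Rational(1, 65), 41), -4717) = Add(Rational(41, 65), -4717) = Rational(-306564, 65)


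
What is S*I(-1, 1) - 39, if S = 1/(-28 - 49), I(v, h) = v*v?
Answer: -3004/77 ≈ -39.013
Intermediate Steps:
I(v, h) = v²
S = -1/77 (S = 1/(-77) = -1/77 ≈ -0.012987)
S*I(-1, 1) - 39 = -1/77*(-1)² - 39 = -1/77*1 - 39 = -1/77 - 39 = -3004/77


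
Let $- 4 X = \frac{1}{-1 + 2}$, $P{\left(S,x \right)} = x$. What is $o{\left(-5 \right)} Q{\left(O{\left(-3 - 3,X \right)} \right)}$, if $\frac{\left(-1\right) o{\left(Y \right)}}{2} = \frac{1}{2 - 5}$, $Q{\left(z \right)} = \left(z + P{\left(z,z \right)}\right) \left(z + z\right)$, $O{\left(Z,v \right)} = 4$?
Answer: $\frac{128}{3} \approx 42.667$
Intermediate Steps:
$X = - \frac{1}{4}$ ($X = - \frac{1}{4 \left(-1 + 2\right)} = - \frac{1}{4 \cdot 1} = \left(- \frac{1}{4}\right) 1 = - \frac{1}{4} \approx -0.25$)
$Q{\left(z \right)} = 4 z^{2}$ ($Q{\left(z \right)} = \left(z + z\right) \left(z + z\right) = 2 z 2 z = 4 z^{2}$)
$o{\left(Y \right)} = \frac{2}{3}$ ($o{\left(Y \right)} = - \frac{2}{2 - 5} = - \frac{2}{-3} = \left(-2\right) \left(- \frac{1}{3}\right) = \frac{2}{3}$)
$o{\left(-5 \right)} Q{\left(O{\left(-3 - 3,X \right)} \right)} = \frac{2 \cdot 4 \cdot 4^{2}}{3} = \frac{2 \cdot 4 \cdot 16}{3} = \frac{2}{3} \cdot 64 = \frac{128}{3}$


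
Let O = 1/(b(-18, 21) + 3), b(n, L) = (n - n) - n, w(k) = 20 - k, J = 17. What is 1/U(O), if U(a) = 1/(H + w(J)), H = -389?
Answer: -386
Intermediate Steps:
b(n, L) = -n (b(n, L) = 0 - n = -n)
O = 1/21 (O = 1/(-1*(-18) + 3) = 1/(18 + 3) = 1/21 ≈ 0.047619)
U(a) = -1/386 (U(a) = 1/(-389 + (20 - 1*17)) = 1/(-389 + (20 - 17)) = 1/(-389 + 3) = 1/(-386) = -1/386)
1/U(O) = 1/(-1/386) = -386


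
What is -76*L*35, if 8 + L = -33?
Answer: 109060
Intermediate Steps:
L = -41 (L = -8 - 33 = -41)
-76*L*35 = -76*(-41)*35 = 3116*35 = 109060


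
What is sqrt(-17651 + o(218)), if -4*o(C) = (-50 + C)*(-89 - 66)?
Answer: I*sqrt(11141) ≈ 105.55*I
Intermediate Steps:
o(C) = -3875/2 + 155*C/4 (o(C) = -(-50 + C)*(-89 - 66)/4 = -(-50 + C)*(-155)/4 = -(7750 - 155*C)/4 = -3875/2 + 155*C/4)
sqrt(-17651 + o(218)) = sqrt(-17651 + (-3875/2 + (155/4)*218)) = sqrt(-17651 + (-3875/2 + 16895/2)) = sqrt(-17651 + 6510) = sqrt(-11141) = I*sqrt(11141)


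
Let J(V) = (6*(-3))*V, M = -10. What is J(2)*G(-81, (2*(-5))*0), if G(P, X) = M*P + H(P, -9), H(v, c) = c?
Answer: -28836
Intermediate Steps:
G(P, X) = -9 - 10*P (G(P, X) = -10*P - 9 = -9 - 10*P)
J(V) = -18*V
J(2)*G(-81, (2*(-5))*0) = (-18*2)*(-9 - 10*(-81)) = -36*(-9 + 810) = -36*801 = -28836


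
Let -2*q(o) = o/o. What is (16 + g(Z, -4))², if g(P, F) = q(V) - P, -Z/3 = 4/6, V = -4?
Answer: 1225/4 ≈ 306.25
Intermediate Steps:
Z = -2 (Z = -12/6 = -3*⅔ = -2)
q(o) = -½ (q(o) = -o/(2*o) = -½*1 = -½)
g(P, F) = -½ - P
(16 + g(Z, -4))² = (16 + (-½ - 1*(-2)))² = (16 + (-½ + 2))² = (16 + 3/2)² = (35/2)² = 1225/4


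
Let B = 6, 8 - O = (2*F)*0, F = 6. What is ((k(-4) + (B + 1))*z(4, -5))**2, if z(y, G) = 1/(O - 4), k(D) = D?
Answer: 9/16 ≈ 0.56250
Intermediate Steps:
O = 8 (O = 8 - 2*6*0 = 8 - 12*0 = 8 - 1*0 = 8 + 0 = 8)
z(y, G) = 1/4 (z(y, G) = 1/(8 - 4) = 1/4)
((k(-4) + (B + 1))*z(4, -5))**2 = ((-4 + (6 + 1))*(1/4))**2 = ((-4 + 7)*(1/4))**2 = (3*(1/4))**2 = (3/4)**2 = 9/16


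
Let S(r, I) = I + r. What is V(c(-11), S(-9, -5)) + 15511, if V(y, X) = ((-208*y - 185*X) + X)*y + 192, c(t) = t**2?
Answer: -2717929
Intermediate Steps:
V(y, X) = 192 + y*(-208*y - 184*X) (V(y, X) = (-208*y - 184*X)*y + 192 = y*(-208*y - 184*X) + 192 = 192 + y*(-208*y - 184*X))
V(c(-11), S(-9, -5)) + 15511 = (192 - 208*((-11)**2)**2 - 184*(-5 - 9)*(-11)**2) + 15511 = (192 - 208*121**2 - 184*(-14)*121) + 15511 = (192 - 208*14641 + 311696) + 15511 = (192 - 3045328 + 311696) + 15511 = -2733440 + 15511 = -2717929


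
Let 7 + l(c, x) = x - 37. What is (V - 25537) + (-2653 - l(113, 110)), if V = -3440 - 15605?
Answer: -47301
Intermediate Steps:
l(c, x) = -44 + x (l(c, x) = -7 + (x - 37) = -7 + (-37 + x) = -44 + x)
V = -19045
(V - 25537) + (-2653 - l(113, 110)) = (-19045 - 25537) + (-2653 - (-44 + 110)) = -44582 + (-2653 - 1*66) = -44582 + (-2653 - 66) = -44582 - 2719 = -47301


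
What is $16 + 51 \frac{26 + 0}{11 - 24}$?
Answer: $-86$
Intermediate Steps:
$16 + 51 \frac{26 + 0}{11 - 24} = 16 + 51 \frac{26}{-13} = 16 + 51 \cdot 26 \left(- \frac{1}{13}\right) = 16 + 51 \left(-2\right) = 16 - 102 = -86$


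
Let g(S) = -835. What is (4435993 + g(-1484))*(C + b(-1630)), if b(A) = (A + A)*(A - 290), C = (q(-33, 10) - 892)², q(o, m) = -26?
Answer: 31498155043992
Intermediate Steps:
C = 842724 (C = (-26 - 892)² = (-918)² = 842724)
b(A) = 2*A*(-290 + A) (b(A) = (2*A)*(-290 + A) = 2*A*(-290 + A))
(4435993 + g(-1484))*(C + b(-1630)) = (4435993 - 835)*(842724 + 2*(-1630)*(-290 - 1630)) = 4435158*(842724 + 2*(-1630)*(-1920)) = 4435158*(842724 + 6259200) = 4435158*7101924 = 31498155043992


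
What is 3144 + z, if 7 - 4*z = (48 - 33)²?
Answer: 6179/2 ≈ 3089.5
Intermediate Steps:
z = -109/2 (z = 7/4 - (48 - 33)²/4 = 7/4 - ¼*15² = 7/4 - ¼*225 = 7/4 - 225/4 = -109/2 ≈ -54.500)
3144 + z = 3144 - 109/2 = 6179/2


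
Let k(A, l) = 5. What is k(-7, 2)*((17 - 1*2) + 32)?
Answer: 235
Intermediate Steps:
k(-7, 2)*((17 - 1*2) + 32) = 5*((17 - 1*2) + 32) = 5*((17 - 2) + 32) = 5*(15 + 32) = 5*47 = 235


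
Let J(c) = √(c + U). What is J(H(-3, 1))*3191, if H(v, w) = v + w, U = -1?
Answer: 3191*I*√3 ≈ 5527.0*I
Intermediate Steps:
J(c) = √(-1 + c) (J(c) = √(c - 1) = √(-1 + c))
J(H(-3, 1))*3191 = √(-1 + (-3 + 1))*3191 = √(-1 - 2)*3191 = √(-3)*3191 = (I*√3)*3191 = 3191*I*√3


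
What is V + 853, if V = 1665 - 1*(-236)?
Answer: 2754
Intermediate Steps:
V = 1901 (V = 1665 + 236 = 1901)
V + 853 = 1901 + 853 = 2754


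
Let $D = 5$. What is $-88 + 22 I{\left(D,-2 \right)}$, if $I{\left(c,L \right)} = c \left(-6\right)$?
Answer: $-748$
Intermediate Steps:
$I{\left(c,L \right)} = - 6 c$
$-88 + 22 I{\left(D,-2 \right)} = -88 + 22 \left(\left(-6\right) 5\right) = -88 + 22 \left(-30\right) = -88 - 660 = -748$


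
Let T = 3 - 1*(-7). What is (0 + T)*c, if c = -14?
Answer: -140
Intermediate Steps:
T = 10 (T = 3 + 7 = 10)
(0 + T)*c = (0 + 10)*(-14) = 10*(-14) = -140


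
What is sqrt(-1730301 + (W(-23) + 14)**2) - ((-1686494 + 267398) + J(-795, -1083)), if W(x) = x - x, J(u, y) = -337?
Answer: 1419433 + I*sqrt(1730105) ≈ 1.4194e+6 + 1315.3*I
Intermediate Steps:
W(x) = 0
sqrt(-1730301 + (W(-23) + 14)**2) - ((-1686494 + 267398) + J(-795, -1083)) = sqrt(-1730301 + (0 + 14)**2) - ((-1686494 + 267398) - 337) = sqrt(-1730301 + 14**2) - (-1419096 - 337) = sqrt(-1730301 + 196) - 1*(-1419433) = sqrt(-1730105) + 1419433 = I*sqrt(1730105) + 1419433 = 1419433 + I*sqrt(1730105)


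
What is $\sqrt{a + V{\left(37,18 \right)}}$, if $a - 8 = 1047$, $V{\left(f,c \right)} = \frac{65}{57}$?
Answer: $\frac{10 \sqrt{34314}}{57} \approx 32.498$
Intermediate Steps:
$V{\left(f,c \right)} = \frac{65}{57}$ ($V{\left(f,c \right)} = 65 \cdot \frac{1}{57} = \frac{65}{57}$)
$a = 1055$ ($a = 8 + 1047 = 1055$)
$\sqrt{a + V{\left(37,18 \right)}} = \sqrt{1055 + \frac{65}{57}} = \sqrt{\frac{60200}{57}} = \frac{10 \sqrt{34314}}{57}$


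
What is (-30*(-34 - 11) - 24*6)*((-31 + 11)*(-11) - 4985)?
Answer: -5746590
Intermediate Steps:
(-30*(-34 - 11) - 24*6)*((-31 + 11)*(-11) - 4985) = (-30*(-45) - 144)*(-20*(-11) - 4985) = (1350 - 144)*(220 - 4985) = 1206*(-4765) = -5746590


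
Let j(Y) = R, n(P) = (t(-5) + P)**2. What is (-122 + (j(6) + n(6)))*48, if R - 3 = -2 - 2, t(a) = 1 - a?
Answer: 1008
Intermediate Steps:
n(P) = (6 + P)**2 (n(P) = ((1 - 1*(-5)) + P)**2 = ((1 + 5) + P)**2 = (6 + P)**2)
R = -1 (R = 3 + (-2 - 2) = 3 - 4 = -1)
j(Y) = -1
(-122 + (j(6) + n(6)))*48 = (-122 + (-1 + (6 + 6)**2))*48 = (-122 + (-1 + 12**2))*48 = (-122 + (-1 + 144))*48 = (-122 + 143)*48 = 21*48 = 1008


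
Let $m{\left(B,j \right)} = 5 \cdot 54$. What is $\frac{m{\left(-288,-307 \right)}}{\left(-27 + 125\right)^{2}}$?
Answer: $\frac{135}{4802} \approx 0.028113$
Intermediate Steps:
$m{\left(B,j \right)} = 270$
$\frac{m{\left(-288,-307 \right)}}{\left(-27 + 125\right)^{2}} = \frac{270}{\left(-27 + 125\right)^{2}} = \frac{270}{98^{2}} = \frac{270}{9604} = 270 \cdot \frac{1}{9604} = \frac{135}{4802}$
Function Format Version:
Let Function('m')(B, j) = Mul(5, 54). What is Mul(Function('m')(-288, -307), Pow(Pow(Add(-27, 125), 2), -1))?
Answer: Rational(135, 4802) ≈ 0.028113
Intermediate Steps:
Function('m')(B, j) = 270
Mul(Function('m')(-288, -307), Pow(Pow(Add(-27, 125), 2), -1)) = Mul(270, Pow(Pow(Add(-27, 125), 2), -1)) = Mul(270, Pow(Pow(98, 2), -1)) = Mul(270, Pow(9604, -1)) = Mul(270, Rational(1, 9604)) = Rational(135, 4802)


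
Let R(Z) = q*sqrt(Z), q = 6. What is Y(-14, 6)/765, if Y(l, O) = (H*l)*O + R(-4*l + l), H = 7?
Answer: -196/255 + 2*sqrt(42)/255 ≈ -0.71780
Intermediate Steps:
R(Z) = 6*sqrt(Z)
Y(l, O) = 6*sqrt(3)*sqrt(-l) + 7*O*l (Y(l, O) = (7*l)*O + 6*sqrt(-4*l + l) = 7*O*l + 6*sqrt(-3*l) = 7*O*l + 6*(sqrt(3)*sqrt(-l)) = 7*O*l + 6*sqrt(3)*sqrt(-l) = 6*sqrt(3)*sqrt(-l) + 7*O*l)
Y(-14, 6)/765 = (6*sqrt(3)*sqrt(-1*(-14)) + 7*6*(-14))/765 = (6*sqrt(3)*sqrt(14) - 588)*(1/765) = (6*sqrt(42) - 588)*(1/765) = (-588 + 6*sqrt(42))*(1/765) = -196/255 + 2*sqrt(42)/255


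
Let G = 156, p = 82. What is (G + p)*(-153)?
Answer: -36414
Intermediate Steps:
(G + p)*(-153) = (156 + 82)*(-153) = 238*(-153) = -36414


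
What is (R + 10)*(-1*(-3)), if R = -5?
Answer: 15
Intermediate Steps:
(R + 10)*(-1*(-3)) = (-5 + 10)*(-1*(-3)) = 5*3 = 15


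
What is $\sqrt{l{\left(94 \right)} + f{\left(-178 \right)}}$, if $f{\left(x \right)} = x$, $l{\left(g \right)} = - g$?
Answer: $4 i \sqrt{17} \approx 16.492 i$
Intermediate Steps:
$\sqrt{l{\left(94 \right)} + f{\left(-178 \right)}} = \sqrt{\left(-1\right) 94 - 178} = \sqrt{-94 - 178} = \sqrt{-272} = 4 i \sqrt{17}$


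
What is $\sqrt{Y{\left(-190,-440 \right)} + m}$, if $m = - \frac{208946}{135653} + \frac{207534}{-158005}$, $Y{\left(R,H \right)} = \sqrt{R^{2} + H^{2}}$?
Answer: $\frac{\sqrt{-1311047065682655508480 + 4594100229178456302250 \sqrt{2297}}}{21433852265} \approx 21.827$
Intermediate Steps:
$Y{\left(R,H \right)} = \sqrt{H^{2} + R^{2}}$
$m = - \frac{61167122432}{21433852265}$ ($m = \left(-208946\right) \frac{1}{135653} + 207534 \left(- \frac{1}{158005}\right) = - \frac{208946}{135653} - \frac{207534}{158005} = - \frac{61167122432}{21433852265} \approx -2.8538$)
$\sqrt{Y{\left(-190,-440 \right)} + m} = \sqrt{\sqrt{\left(-440\right)^{2} + \left(-190\right)^{2}} - \frac{61167122432}{21433852265}} = \sqrt{\sqrt{193600 + 36100} - \frac{61167122432}{21433852265}} = \sqrt{\sqrt{229700} - \frac{61167122432}{21433852265}} = \sqrt{10 \sqrt{2297} - \frac{61167122432}{21433852265}} = \sqrt{- \frac{61167122432}{21433852265} + 10 \sqrt{2297}}$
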